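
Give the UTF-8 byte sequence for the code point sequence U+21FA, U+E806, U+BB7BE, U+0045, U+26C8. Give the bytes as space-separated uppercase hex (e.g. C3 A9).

U+21FA: 3-byte form → E2 87 BA.
U+E806: 3-byte form → EE A0 86.
U+BB7BE: 4-byte form → F2 BB 9E BE.
U+0045: 1-byte form → 45.
U+26C8: 3-byte form → E2 9B 88.
Concatenated (14 bytes): E2 87 BA EE A0 86 F2 BB 9E BE 45 E2 9B 88.

E2 87 BA EE A0 86 F2 BB 9E BE 45 E2 9B 88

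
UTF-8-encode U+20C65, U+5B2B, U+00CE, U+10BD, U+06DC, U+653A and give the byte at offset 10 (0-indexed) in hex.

0x82

U+20C65 → 4-byte form F0 A0 B1 A5 at offsets 0–3.
U+5B2B → 3-byte form E5 AC AB at offsets 4–6.
U+00CE → 2-byte form C3 8E at offsets 7–8.
U+10BD → 3-byte form E1 82 BD at offsets 9–11.
Offset 10 falls in char 4's range; it's byte 2 of E1 82 BD = 0x82.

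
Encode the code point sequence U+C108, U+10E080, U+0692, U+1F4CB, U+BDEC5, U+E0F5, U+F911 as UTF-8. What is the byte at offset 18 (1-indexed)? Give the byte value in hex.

1-indexed offset 18 is 0-indexed offset 17.
U+C108 → 3-byte form EC 84 88 at offsets 0–2.
U+10E080 → 4-byte form F4 8E 82 80 at offsets 3–6.
U+0692 → 2-byte form DA 92 at offsets 7–8.
U+1F4CB → 4-byte form F0 9F 93 8B at offsets 9–12.
U+BDEC5 → 4-byte form F2 BD BB 85 at offsets 13–16.
U+E0F5 → 3-byte form EE 83 B5 at offsets 17–19.
Offset 17 falls in char 6's range; it's byte 1 of EE 83 B5 = 0xEE.

0xEE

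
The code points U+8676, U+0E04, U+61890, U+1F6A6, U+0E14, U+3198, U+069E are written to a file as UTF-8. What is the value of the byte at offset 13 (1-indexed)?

1-indexed offset 13 is 0-indexed offset 12.
U+8676 → 3-byte form E8 99 B6 at offsets 0–2.
U+0E04 → 3-byte form E0 B8 84 at offsets 3–5.
U+61890 → 4-byte form F1 A1 A2 90 at offsets 6–9.
U+1F6A6 → 4-byte form F0 9F 9A A6 at offsets 10–13.
Offset 12 falls in char 4's range; it's byte 3 of F0 9F 9A A6 = 0x9A.

0x9A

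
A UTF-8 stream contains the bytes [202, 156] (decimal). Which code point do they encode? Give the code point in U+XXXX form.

Leading byte 0xCA = 11001010 matches 110xxxxx → 2-byte sequence.
Byte 1: 0xCA = 11001010, payload 01010 (5 bits).
Byte 2: 0x9C = 10011100 (10xxxxxx ✓), payload 011100.
Concatenate: 01010011100 = 0x29C (11 bits → U+029C).

U+029C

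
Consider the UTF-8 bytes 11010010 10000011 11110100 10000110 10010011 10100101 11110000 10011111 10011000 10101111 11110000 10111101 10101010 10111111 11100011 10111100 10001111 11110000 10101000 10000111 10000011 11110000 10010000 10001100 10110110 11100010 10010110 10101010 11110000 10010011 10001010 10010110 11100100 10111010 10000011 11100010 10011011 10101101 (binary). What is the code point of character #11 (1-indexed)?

U+26ED

Offset 0: leading byte 0xD2 = 11010010 → 2-byte char #1 = D2 83.
Offset 2: leading byte 0xF4 = 11110100 → 4-byte char #2 = F4 86 93 A5.
Offset 6: leading byte 0xF0 = 11110000 → 4-byte char #3 = F0 9F 98 AF.
Offset 10: leading byte 0xF0 = 11110000 → 4-byte char #4 = F0 BD AA BF.
Offset 14: leading byte 0xE3 = 11100011 → 3-byte char #5 = E3 BC 8F.
Offset 17: leading byte 0xF0 = 11110000 → 4-byte char #6 = F0 A8 87 83.
Offset 21: leading byte 0xF0 = 11110000 → 4-byte char #7 = F0 90 8C B6.
Offset 25: leading byte 0xE2 = 11100010 → 3-byte char #8 = E2 96 AA.
Offset 28: leading byte 0xF0 = 11110000 → 4-byte char #9 = F0 93 8A 96.
Offset 32: leading byte 0xE4 = 11100100 → 3-byte char #10 = E4 BA 83.
Offset 35: leading byte 0xE2 = 11100010 → 3-byte char #11 = E2 9B AD.
Leading byte 0xE2 = 11100010 matches 1110xxxx → 3-byte sequence.
Byte 1: 0xE2 = 11100010, payload 0010 (4 bits).
Byte 2: 0x9B = 10011011 (10xxxxxx ✓), payload 011011.
Byte 3: 0xAD = 10101101 (10xxxxxx ✓), payload 101101.
Concatenate: 0010011011101101 = 0x26ED (16 bits → U+26ED).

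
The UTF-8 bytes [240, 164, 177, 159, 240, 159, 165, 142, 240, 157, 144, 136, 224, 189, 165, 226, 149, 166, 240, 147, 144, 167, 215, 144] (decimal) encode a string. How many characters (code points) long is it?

Byte at offset 0: 0xF0 = 11110000 → 4-byte char (#1). Advance 4.
Byte at offset 4: 0xF0 = 11110000 → 4-byte char (#2). Advance 4.
Byte at offset 8: 0xF0 = 11110000 → 4-byte char (#3). Advance 4.
Byte at offset 12: 0xE0 = 11100000 → 3-byte char (#4). Advance 3.
Byte at offset 15: 0xE2 = 11100010 → 3-byte char (#5). Advance 3.
Byte at offset 18: 0xF0 = 11110000 → 4-byte char (#6). Advance 4.
Byte at offset 22: 0xD7 = 11010111 → 2-byte char (#7). Advance 2.
Reached end at offset 24 after 7 code points.

7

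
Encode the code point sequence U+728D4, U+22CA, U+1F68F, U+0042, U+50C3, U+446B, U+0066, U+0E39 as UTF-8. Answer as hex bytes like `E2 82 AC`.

F1 B2 A3 94 E2 8B 8A F0 9F 9A 8F 42 E5 83 83 E4 91 AB 66 E0 B8 B9

U+728D4: 4-byte form → F1 B2 A3 94.
U+22CA: 3-byte form → E2 8B 8A.
U+1F68F: 4-byte form → F0 9F 9A 8F.
U+0042: 1-byte form → 42.
U+50C3: 3-byte form → E5 83 83.
U+446B: 3-byte form → E4 91 AB.
U+0066: 1-byte form → 66.
U+0E39: 3-byte form → E0 B8 B9.
Concatenated (22 bytes): F1 B2 A3 94 E2 8B 8A F0 9F 9A 8F 42 E5 83 83 E4 91 AB 66 E0 B8 B9.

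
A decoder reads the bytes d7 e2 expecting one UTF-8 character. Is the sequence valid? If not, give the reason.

Leading byte 0xD7 = 11010111 → 2-byte form.
Byte 2 is 0xE2 = 11100010, which is not 10xxxxxx — expected a continuation byte.

invalid (non-continuation byte where continuation expected)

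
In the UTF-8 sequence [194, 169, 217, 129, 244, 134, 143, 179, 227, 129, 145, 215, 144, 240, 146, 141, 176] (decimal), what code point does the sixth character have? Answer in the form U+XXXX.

U+12370

Offset 0: leading byte 0xC2 = 11000010 → 2-byte char #1 = C2 A9.
Offset 2: leading byte 0xD9 = 11011001 → 2-byte char #2 = D9 81.
Offset 4: leading byte 0xF4 = 11110100 → 4-byte char #3 = F4 86 8F B3.
Offset 8: leading byte 0xE3 = 11100011 → 3-byte char #4 = E3 81 91.
Offset 11: leading byte 0xD7 = 11010111 → 2-byte char #5 = D7 90.
Offset 13: leading byte 0xF0 = 11110000 → 4-byte char #6 = F0 92 8D B0.
Leading byte 0xF0 = 11110000 matches 11110xxx → 4-byte sequence.
Byte 1: 0xF0 = 11110000, payload 000 (3 bits).
Byte 2: 0x92 = 10010010 (10xxxxxx ✓), payload 010010.
Byte 3: 0x8D = 10001101 (10xxxxxx ✓), payload 001101.
Byte 4: 0xB0 = 10110000 (10xxxxxx ✓), payload 110000.
Concatenate: 000010010001101110000 = 0x12370 (21 bits → U+12370).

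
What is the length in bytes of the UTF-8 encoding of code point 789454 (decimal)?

4

U+C0BCE = 0xC0BCE. UTF-8 uses 1 byte below 0x80, 2 below 0x800, 3 below 0x10000, 4 up to 0x10FFFF. 0xC0BCE is in U+10000–U+10FFFF → 4 bytes.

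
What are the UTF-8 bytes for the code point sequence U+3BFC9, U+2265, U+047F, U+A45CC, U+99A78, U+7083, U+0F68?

F0 BB BF 89 E2 89 A5 D1 BF F2 A4 97 8C F2 99 A9 B8 E7 82 83 E0 BD A8

U+3BFC9: 4-byte form → F0 BB BF 89.
U+2265: 3-byte form → E2 89 A5.
U+047F: 2-byte form → D1 BF.
U+A45CC: 4-byte form → F2 A4 97 8C.
U+99A78: 4-byte form → F2 99 A9 B8.
U+7083: 3-byte form → E7 82 83.
U+0F68: 3-byte form → E0 BD A8.
Concatenated (23 bytes): F0 BB BF 89 E2 89 A5 D1 BF F2 A4 97 8C F2 99 A9 B8 E7 82 83 E0 BD A8.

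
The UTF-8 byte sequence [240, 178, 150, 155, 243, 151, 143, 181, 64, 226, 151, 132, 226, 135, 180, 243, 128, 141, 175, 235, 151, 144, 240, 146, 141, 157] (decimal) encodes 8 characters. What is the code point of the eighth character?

U+1235D

Offset 0: leading byte 0xF0 = 11110000 → 4-byte char #1 = F0 B2 96 9B.
Offset 4: leading byte 0xF3 = 11110011 → 4-byte char #2 = F3 97 8F B5.
Offset 8: leading byte 0x40 = 01000000 → 1-byte char #3 = 40.
Offset 9: leading byte 0xE2 = 11100010 → 3-byte char #4 = E2 97 84.
Offset 12: leading byte 0xE2 = 11100010 → 3-byte char #5 = E2 87 B4.
Offset 15: leading byte 0xF3 = 11110011 → 4-byte char #6 = F3 80 8D AF.
Offset 19: leading byte 0xEB = 11101011 → 3-byte char #7 = EB 97 90.
Offset 22: leading byte 0xF0 = 11110000 → 4-byte char #8 = F0 92 8D 9D.
Leading byte 0xF0 = 11110000 matches 11110xxx → 4-byte sequence.
Byte 1: 0xF0 = 11110000, payload 000 (3 bits).
Byte 2: 0x92 = 10010010 (10xxxxxx ✓), payload 010010.
Byte 3: 0x8D = 10001101 (10xxxxxx ✓), payload 001101.
Byte 4: 0x9D = 10011101 (10xxxxxx ✓), payload 011101.
Concatenate: 000010010001101011101 = 0x1235D (21 bits → U+1235D).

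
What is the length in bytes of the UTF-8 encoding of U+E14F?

U+E14F = 0xE14F. UTF-8 uses 1 byte below 0x80, 2 below 0x800, 3 below 0x10000, 4 up to 0x10FFFF. 0xE14F is in U+0800–U+FFFF → 3 bytes.

3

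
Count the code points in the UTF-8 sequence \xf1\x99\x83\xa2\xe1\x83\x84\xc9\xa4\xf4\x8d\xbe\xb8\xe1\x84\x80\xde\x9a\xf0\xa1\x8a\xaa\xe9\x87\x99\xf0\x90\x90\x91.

9

Byte at offset 0: 0xF1 = 11110001 → 4-byte char (#1). Advance 4.
Byte at offset 4: 0xE1 = 11100001 → 3-byte char (#2). Advance 3.
Byte at offset 7: 0xC9 = 11001001 → 2-byte char (#3). Advance 2.
Byte at offset 9: 0xF4 = 11110100 → 4-byte char (#4). Advance 4.
Byte at offset 13: 0xE1 = 11100001 → 3-byte char (#5). Advance 3.
Byte at offset 16: 0xDE = 11011110 → 2-byte char (#6). Advance 2.
Byte at offset 18: 0xF0 = 11110000 → 4-byte char (#7). Advance 4.
Byte at offset 22: 0xE9 = 11101001 → 3-byte char (#8). Advance 3.
Byte at offset 25: 0xF0 = 11110000 → 4-byte char (#9). Advance 4.
Reached end at offset 29 after 9 code points.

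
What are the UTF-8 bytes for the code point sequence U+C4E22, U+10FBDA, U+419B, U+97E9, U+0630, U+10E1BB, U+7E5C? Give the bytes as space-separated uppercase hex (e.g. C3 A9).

F3 84 B8 A2 F4 8F AF 9A E4 86 9B E9 9F A9 D8 B0 F4 8E 86 BB E7 B9 9C

U+C4E22: 4-byte form → F3 84 B8 A2.
U+10FBDA: 4-byte form → F4 8F AF 9A.
U+419B: 3-byte form → E4 86 9B.
U+97E9: 3-byte form → E9 9F A9.
U+0630: 2-byte form → D8 B0.
U+10E1BB: 4-byte form → F4 8E 86 BB.
U+7E5C: 3-byte form → E7 B9 9C.
Concatenated (23 bytes): F3 84 B8 A2 F4 8F AF 9A E4 86 9B E9 9F A9 D8 B0 F4 8E 86 BB E7 B9 9C.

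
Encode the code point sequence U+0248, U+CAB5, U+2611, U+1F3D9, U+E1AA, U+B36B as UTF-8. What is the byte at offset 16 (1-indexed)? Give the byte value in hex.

1-indexed offset 16 is 0-indexed offset 15.
U+0248 → 2-byte form C9 88 at offsets 0–1.
U+CAB5 → 3-byte form EC AA B5 at offsets 2–4.
U+2611 → 3-byte form E2 98 91 at offsets 5–7.
U+1F3D9 → 4-byte form F0 9F 8F 99 at offsets 8–11.
U+E1AA → 3-byte form EE 86 AA at offsets 12–14.
U+B36B → 3-byte form EB 8D AB at offsets 15–17.
Offset 15 falls in char 6's range; it's byte 1 of EB 8D AB = 0xEB.

0xEB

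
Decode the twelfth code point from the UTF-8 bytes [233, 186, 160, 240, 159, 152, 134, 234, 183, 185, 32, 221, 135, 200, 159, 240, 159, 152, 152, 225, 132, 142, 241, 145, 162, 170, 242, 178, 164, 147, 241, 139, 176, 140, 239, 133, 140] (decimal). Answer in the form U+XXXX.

Offset 0: leading byte 0xE9 = 11101001 → 3-byte char #1 = E9 BA A0.
Offset 3: leading byte 0xF0 = 11110000 → 4-byte char #2 = F0 9F 98 86.
Offset 7: leading byte 0xEA = 11101010 → 3-byte char #3 = EA B7 B9.
Offset 10: leading byte 0x20 = 00100000 → 1-byte char #4 = 20.
Offset 11: leading byte 0xDD = 11011101 → 2-byte char #5 = DD 87.
Offset 13: leading byte 0xC8 = 11001000 → 2-byte char #6 = C8 9F.
Offset 15: leading byte 0xF0 = 11110000 → 4-byte char #7 = F0 9F 98 98.
Offset 19: leading byte 0xE1 = 11100001 → 3-byte char #8 = E1 84 8E.
Offset 22: leading byte 0xF1 = 11110001 → 4-byte char #9 = F1 91 A2 AA.
Offset 26: leading byte 0xF2 = 11110010 → 4-byte char #10 = F2 B2 A4 93.
Offset 30: leading byte 0xF1 = 11110001 → 4-byte char #11 = F1 8B B0 8C.
Offset 34: leading byte 0xEF = 11101111 → 3-byte char #12 = EF 85 8C.
Leading byte 0xEF = 11101111 matches 1110xxxx → 3-byte sequence.
Byte 1: 0xEF = 11101111, payload 1111 (4 bits).
Byte 2: 0x85 = 10000101 (10xxxxxx ✓), payload 000101.
Byte 3: 0x8C = 10001100 (10xxxxxx ✓), payload 001100.
Concatenate: 1111000101001100 = 0xF14C (16 bits → U+F14C).

U+F14C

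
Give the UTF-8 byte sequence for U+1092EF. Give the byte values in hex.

F4 89 8B AF

U+1092EF = 0x1092EF = 1086191 decimal. In range U+10000–U+10FFFF → 4-byte form: 11110xxx 10xxxxxx 10xxxxxx 10xxxxxx.
Binary (21 bits): 100001001001011101111.
Split 3+6+6+6: 100 | 001001 | 001011 | 101111.
Byte 1: 11110100 = 0xF4.
Byte 2: 10001001 = 0x89.
Byte 3: 10001011 = 0x8B.
Byte 4: 10101111 = 0xAF.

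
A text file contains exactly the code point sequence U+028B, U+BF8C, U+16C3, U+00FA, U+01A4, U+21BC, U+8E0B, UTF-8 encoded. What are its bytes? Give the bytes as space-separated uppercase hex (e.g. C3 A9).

U+028B: 2-byte form → CA 8B.
U+BF8C: 3-byte form → EB BE 8C.
U+16C3: 3-byte form → E1 9B 83.
U+00FA: 2-byte form → C3 BA.
U+01A4: 2-byte form → C6 A4.
U+21BC: 3-byte form → E2 86 BC.
U+8E0B: 3-byte form → E8 B8 8B.
Concatenated (18 bytes): CA 8B EB BE 8C E1 9B 83 C3 BA C6 A4 E2 86 BC E8 B8 8B.

CA 8B EB BE 8C E1 9B 83 C3 BA C6 A4 E2 86 BC E8 B8 8B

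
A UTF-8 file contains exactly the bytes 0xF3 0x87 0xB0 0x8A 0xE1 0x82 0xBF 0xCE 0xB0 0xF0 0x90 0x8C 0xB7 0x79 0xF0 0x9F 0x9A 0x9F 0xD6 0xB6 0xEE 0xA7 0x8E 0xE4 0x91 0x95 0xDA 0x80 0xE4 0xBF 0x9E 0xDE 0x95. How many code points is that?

12

Byte at offset 0: 0xF3 = 11110011 → 4-byte char (#1). Advance 4.
Byte at offset 4: 0xE1 = 11100001 → 3-byte char (#2). Advance 3.
Byte at offset 7: 0xCE = 11001110 → 2-byte char (#3). Advance 2.
Byte at offset 9: 0xF0 = 11110000 → 4-byte char (#4). Advance 4.
Byte at offset 13: 0x79 = 01111001 → 1-byte char (#5). Advance 1.
Byte at offset 14: 0xF0 = 11110000 → 4-byte char (#6). Advance 4.
Byte at offset 18: 0xD6 = 11010110 → 2-byte char (#7). Advance 2.
Byte at offset 20: 0xEE = 11101110 → 3-byte char (#8). Advance 3.
Byte at offset 23: 0xE4 = 11100100 → 3-byte char (#9). Advance 3.
Byte at offset 26: 0xDA = 11011010 → 2-byte char (#10). Advance 2.
Byte at offset 28: 0xE4 = 11100100 → 3-byte char (#11). Advance 3.
Byte at offset 31: 0xDE = 11011110 → 2-byte char (#12). Advance 2.
Reached end at offset 33 after 12 code points.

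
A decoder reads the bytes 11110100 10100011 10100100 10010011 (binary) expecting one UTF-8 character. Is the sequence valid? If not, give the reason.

Leading byte 0xF4 = 11110100 → 4-byte form.
Payload = 0x123913, which exceeds U+10FFFF, the maximum Unicode code point. (Leading bytes F5–FF, or F4 followed by ≥ 0x90, are invalid.)

invalid (encodes a value above U+10FFFF)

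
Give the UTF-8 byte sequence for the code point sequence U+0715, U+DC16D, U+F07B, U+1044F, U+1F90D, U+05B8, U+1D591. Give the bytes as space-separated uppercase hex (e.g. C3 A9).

U+0715: 2-byte form → DC 95.
U+DC16D: 4-byte form → F3 9C 85 AD.
U+F07B: 3-byte form → EF 81 BB.
U+1044F: 4-byte form → F0 90 91 8F.
U+1F90D: 4-byte form → F0 9F A4 8D.
U+05B8: 2-byte form → D6 B8.
U+1D591: 4-byte form → F0 9D 96 91.
Concatenated (23 bytes): DC 95 F3 9C 85 AD EF 81 BB F0 90 91 8F F0 9F A4 8D D6 B8 F0 9D 96 91.

DC 95 F3 9C 85 AD EF 81 BB F0 90 91 8F F0 9F A4 8D D6 B8 F0 9D 96 91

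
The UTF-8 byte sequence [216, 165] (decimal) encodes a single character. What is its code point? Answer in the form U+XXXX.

U+0625

Leading byte 0xD8 = 11011000 matches 110xxxxx → 2-byte sequence.
Byte 1: 0xD8 = 11011000, payload 11000 (5 bits).
Byte 2: 0xA5 = 10100101 (10xxxxxx ✓), payload 100101.
Concatenate: 11000100101 = 0x625 (11 bits → U+0625).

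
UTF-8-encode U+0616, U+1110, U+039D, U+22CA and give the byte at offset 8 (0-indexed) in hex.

U+0616 → 2-byte form D8 96 at offsets 0–1.
U+1110 → 3-byte form E1 84 90 at offsets 2–4.
U+039D → 2-byte form CE 9D at offsets 5–6.
U+22CA → 3-byte form E2 8B 8A at offsets 7–9.
Offset 8 falls in char 4's range; it's byte 2 of E2 8B 8A = 0x8B.

0x8B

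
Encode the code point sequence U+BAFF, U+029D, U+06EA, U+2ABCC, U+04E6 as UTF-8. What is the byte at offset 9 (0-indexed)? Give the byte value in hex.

0xAF

U+BAFF → 3-byte form EB AB BF at offsets 0–2.
U+029D → 2-byte form CA 9D at offsets 3–4.
U+06EA → 2-byte form DB AA at offsets 5–6.
U+2ABCC → 4-byte form F0 AA AF 8C at offsets 7–10.
Offset 9 falls in char 4's range; it's byte 3 of F0 AA AF 8C = 0xAF.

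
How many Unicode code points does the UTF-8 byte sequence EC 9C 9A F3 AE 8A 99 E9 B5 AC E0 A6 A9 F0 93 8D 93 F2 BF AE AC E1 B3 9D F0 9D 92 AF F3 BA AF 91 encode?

Byte at offset 0: 0xEC = 11101100 → 3-byte char (#1). Advance 3.
Byte at offset 3: 0xF3 = 11110011 → 4-byte char (#2). Advance 4.
Byte at offset 7: 0xE9 = 11101001 → 3-byte char (#3). Advance 3.
Byte at offset 10: 0xE0 = 11100000 → 3-byte char (#4). Advance 3.
Byte at offset 13: 0xF0 = 11110000 → 4-byte char (#5). Advance 4.
Byte at offset 17: 0xF2 = 11110010 → 4-byte char (#6). Advance 4.
Byte at offset 21: 0xE1 = 11100001 → 3-byte char (#7). Advance 3.
Byte at offset 24: 0xF0 = 11110000 → 4-byte char (#8). Advance 4.
Byte at offset 28: 0xF3 = 11110011 → 4-byte char (#9). Advance 4.
Reached end at offset 32 after 9 code points.

9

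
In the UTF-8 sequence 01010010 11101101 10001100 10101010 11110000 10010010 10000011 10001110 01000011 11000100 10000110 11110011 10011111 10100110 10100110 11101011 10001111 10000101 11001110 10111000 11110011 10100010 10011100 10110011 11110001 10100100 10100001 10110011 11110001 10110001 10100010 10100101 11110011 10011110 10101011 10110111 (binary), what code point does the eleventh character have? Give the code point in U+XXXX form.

U+718A5

Offset 0: leading byte 0x52 = 01010010 → 1-byte char #1 = 52.
Offset 1: leading byte 0xED = 11101101 → 3-byte char #2 = ED 8C AA.
Offset 4: leading byte 0xF0 = 11110000 → 4-byte char #3 = F0 92 83 8E.
Offset 8: leading byte 0x43 = 01000011 → 1-byte char #4 = 43.
Offset 9: leading byte 0xC4 = 11000100 → 2-byte char #5 = C4 86.
Offset 11: leading byte 0xF3 = 11110011 → 4-byte char #6 = F3 9F A6 A6.
Offset 15: leading byte 0xEB = 11101011 → 3-byte char #7 = EB 8F 85.
Offset 18: leading byte 0xCE = 11001110 → 2-byte char #8 = CE B8.
Offset 20: leading byte 0xF3 = 11110011 → 4-byte char #9 = F3 A2 9C B3.
Offset 24: leading byte 0xF1 = 11110001 → 4-byte char #10 = F1 A4 A1 B3.
Offset 28: leading byte 0xF1 = 11110001 → 4-byte char #11 = F1 B1 A2 A5.
Leading byte 0xF1 = 11110001 matches 11110xxx → 4-byte sequence.
Byte 1: 0xF1 = 11110001, payload 001 (3 bits).
Byte 2: 0xB1 = 10110001 (10xxxxxx ✓), payload 110001.
Byte 3: 0xA2 = 10100010 (10xxxxxx ✓), payload 100010.
Byte 4: 0xA5 = 10100101 (10xxxxxx ✓), payload 100101.
Concatenate: 001110001100010100101 = 0x718A5 (21 bits → U+718A5).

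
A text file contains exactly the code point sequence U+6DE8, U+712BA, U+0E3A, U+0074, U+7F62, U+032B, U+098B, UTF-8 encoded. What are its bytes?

E6 B7 A8 F1 B1 8A BA E0 B8 BA 74 E7 BD A2 CC AB E0 A6 8B

U+6DE8: 3-byte form → E6 B7 A8.
U+712BA: 4-byte form → F1 B1 8A BA.
U+0E3A: 3-byte form → E0 B8 BA.
U+0074: 1-byte form → 74.
U+7F62: 3-byte form → E7 BD A2.
U+032B: 2-byte form → CC AB.
U+098B: 3-byte form → E0 A6 8B.
Concatenated (19 bytes): E6 B7 A8 F1 B1 8A BA E0 B8 BA 74 E7 BD A2 CC AB E0 A6 8B.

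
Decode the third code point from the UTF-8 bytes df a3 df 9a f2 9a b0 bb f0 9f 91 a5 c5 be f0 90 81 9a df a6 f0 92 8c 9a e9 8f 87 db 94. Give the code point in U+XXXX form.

Offset 0: leading byte 0xDF = 11011111 → 2-byte char #1 = DF A3.
Offset 2: leading byte 0xDF = 11011111 → 2-byte char #2 = DF 9A.
Offset 4: leading byte 0xF2 = 11110010 → 4-byte char #3 = F2 9A B0 BB.
Leading byte 0xF2 = 11110010 matches 11110xxx → 4-byte sequence.
Byte 1: 0xF2 = 11110010, payload 010 (3 bits).
Byte 2: 0x9A = 10011010 (10xxxxxx ✓), payload 011010.
Byte 3: 0xB0 = 10110000 (10xxxxxx ✓), payload 110000.
Byte 4: 0xBB = 10111011 (10xxxxxx ✓), payload 111011.
Concatenate: 010011010110000111011 = 0x9AC3B (21 bits → U+9AC3B).

U+9AC3B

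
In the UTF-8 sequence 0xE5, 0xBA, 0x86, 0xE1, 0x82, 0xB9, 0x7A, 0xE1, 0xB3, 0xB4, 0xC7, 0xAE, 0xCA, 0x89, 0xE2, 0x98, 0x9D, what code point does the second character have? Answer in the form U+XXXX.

Offset 0: leading byte 0xE5 = 11100101 → 3-byte char #1 = E5 BA 86.
Offset 3: leading byte 0xE1 = 11100001 → 3-byte char #2 = E1 82 B9.
Leading byte 0xE1 = 11100001 matches 1110xxxx → 3-byte sequence.
Byte 1: 0xE1 = 11100001, payload 0001 (4 bits).
Byte 2: 0x82 = 10000010 (10xxxxxx ✓), payload 000010.
Byte 3: 0xB9 = 10111001 (10xxxxxx ✓), payload 111001.
Concatenate: 0001000010111001 = 0x10B9 (16 bits → U+10B9).

U+10B9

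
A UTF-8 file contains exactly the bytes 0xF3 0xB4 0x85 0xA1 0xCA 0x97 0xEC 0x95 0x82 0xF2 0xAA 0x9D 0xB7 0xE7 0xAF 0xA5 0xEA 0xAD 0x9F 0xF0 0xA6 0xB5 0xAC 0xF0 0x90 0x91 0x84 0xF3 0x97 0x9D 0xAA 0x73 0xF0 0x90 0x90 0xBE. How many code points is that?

11

Byte at offset 0: 0xF3 = 11110011 → 4-byte char (#1). Advance 4.
Byte at offset 4: 0xCA = 11001010 → 2-byte char (#2). Advance 2.
Byte at offset 6: 0xEC = 11101100 → 3-byte char (#3). Advance 3.
Byte at offset 9: 0xF2 = 11110010 → 4-byte char (#4). Advance 4.
Byte at offset 13: 0xE7 = 11100111 → 3-byte char (#5). Advance 3.
Byte at offset 16: 0xEA = 11101010 → 3-byte char (#6). Advance 3.
Byte at offset 19: 0xF0 = 11110000 → 4-byte char (#7). Advance 4.
Byte at offset 23: 0xF0 = 11110000 → 4-byte char (#8). Advance 4.
Byte at offset 27: 0xF3 = 11110011 → 4-byte char (#9). Advance 4.
Byte at offset 31: 0x73 = 01110011 → 1-byte char (#10). Advance 1.
Byte at offset 32: 0xF0 = 11110000 → 4-byte char (#11). Advance 4.
Reached end at offset 36 after 11 code points.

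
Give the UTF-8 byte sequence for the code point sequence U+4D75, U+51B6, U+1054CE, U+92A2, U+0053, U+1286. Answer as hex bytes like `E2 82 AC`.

E4 B5 B5 E5 86 B6 F4 85 93 8E E9 8A A2 53 E1 8A 86

U+4D75: 3-byte form → E4 B5 B5.
U+51B6: 3-byte form → E5 86 B6.
U+1054CE: 4-byte form → F4 85 93 8E.
U+92A2: 3-byte form → E9 8A A2.
U+0053: 1-byte form → 53.
U+1286: 3-byte form → E1 8A 86.
Concatenated (17 bytes): E4 B5 B5 E5 86 B6 F4 85 93 8E E9 8A A2 53 E1 8A 86.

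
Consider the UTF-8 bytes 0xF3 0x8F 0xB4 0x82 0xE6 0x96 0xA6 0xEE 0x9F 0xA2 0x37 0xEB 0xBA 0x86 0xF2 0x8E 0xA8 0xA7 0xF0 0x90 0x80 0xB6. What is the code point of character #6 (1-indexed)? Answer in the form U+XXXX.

U+8EA27

Offset 0: leading byte 0xF3 = 11110011 → 4-byte char #1 = F3 8F B4 82.
Offset 4: leading byte 0xE6 = 11100110 → 3-byte char #2 = E6 96 A6.
Offset 7: leading byte 0xEE = 11101110 → 3-byte char #3 = EE 9F A2.
Offset 10: leading byte 0x37 = 00110111 → 1-byte char #4 = 37.
Offset 11: leading byte 0xEB = 11101011 → 3-byte char #5 = EB BA 86.
Offset 14: leading byte 0xF2 = 11110010 → 4-byte char #6 = F2 8E A8 A7.
Leading byte 0xF2 = 11110010 matches 11110xxx → 4-byte sequence.
Byte 1: 0xF2 = 11110010, payload 010 (3 bits).
Byte 2: 0x8E = 10001110 (10xxxxxx ✓), payload 001110.
Byte 3: 0xA8 = 10101000 (10xxxxxx ✓), payload 101000.
Byte 4: 0xA7 = 10100111 (10xxxxxx ✓), payload 100111.
Concatenate: 010001110101000100111 = 0x8EA27 (21 bits → U+8EA27).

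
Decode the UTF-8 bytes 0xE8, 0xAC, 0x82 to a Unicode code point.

U+8B02

Leading byte 0xE8 = 11101000 matches 1110xxxx → 3-byte sequence.
Byte 1: 0xE8 = 11101000, payload 1000 (4 bits).
Byte 2: 0xAC = 10101100 (10xxxxxx ✓), payload 101100.
Byte 3: 0x82 = 10000010 (10xxxxxx ✓), payload 000010.
Concatenate: 1000101100000010 = 0x8B02 (16 bits → U+8B02).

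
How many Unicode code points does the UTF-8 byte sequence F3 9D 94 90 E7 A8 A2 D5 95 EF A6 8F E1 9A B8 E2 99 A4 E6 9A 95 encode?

Byte at offset 0: 0xF3 = 11110011 → 4-byte char (#1). Advance 4.
Byte at offset 4: 0xE7 = 11100111 → 3-byte char (#2). Advance 3.
Byte at offset 7: 0xD5 = 11010101 → 2-byte char (#3). Advance 2.
Byte at offset 9: 0xEF = 11101111 → 3-byte char (#4). Advance 3.
Byte at offset 12: 0xE1 = 11100001 → 3-byte char (#5). Advance 3.
Byte at offset 15: 0xE2 = 11100010 → 3-byte char (#6). Advance 3.
Byte at offset 18: 0xE6 = 11100110 → 3-byte char (#7). Advance 3.
Reached end at offset 21 after 7 code points.

7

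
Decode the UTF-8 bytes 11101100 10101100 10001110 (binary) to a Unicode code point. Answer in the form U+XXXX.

U+CB0E

Leading byte 0xEC = 11101100 matches 1110xxxx → 3-byte sequence.
Byte 1: 0xEC = 11101100, payload 1100 (4 bits).
Byte 2: 0xAC = 10101100 (10xxxxxx ✓), payload 101100.
Byte 3: 0x8E = 10001110 (10xxxxxx ✓), payload 001110.
Concatenate: 1100101100001110 = 0xCB0E (16 bits → U+CB0E).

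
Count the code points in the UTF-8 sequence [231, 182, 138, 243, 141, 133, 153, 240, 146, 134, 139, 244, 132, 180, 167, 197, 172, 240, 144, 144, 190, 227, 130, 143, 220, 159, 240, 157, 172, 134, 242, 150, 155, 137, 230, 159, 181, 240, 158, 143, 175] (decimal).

12

Byte at offset 0: 0xE7 = 11100111 → 3-byte char (#1). Advance 3.
Byte at offset 3: 0xF3 = 11110011 → 4-byte char (#2). Advance 4.
Byte at offset 7: 0xF0 = 11110000 → 4-byte char (#3). Advance 4.
Byte at offset 11: 0xF4 = 11110100 → 4-byte char (#4). Advance 4.
Byte at offset 15: 0xC5 = 11000101 → 2-byte char (#5). Advance 2.
Byte at offset 17: 0xF0 = 11110000 → 4-byte char (#6). Advance 4.
Byte at offset 21: 0xE3 = 11100011 → 3-byte char (#7). Advance 3.
Byte at offset 24: 0xDC = 11011100 → 2-byte char (#8). Advance 2.
Byte at offset 26: 0xF0 = 11110000 → 4-byte char (#9). Advance 4.
Byte at offset 30: 0xF2 = 11110010 → 4-byte char (#10). Advance 4.
Byte at offset 34: 0xE6 = 11100110 → 3-byte char (#11). Advance 3.
Byte at offset 37: 0xF0 = 11110000 → 4-byte char (#12). Advance 4.
Reached end at offset 41 after 12 code points.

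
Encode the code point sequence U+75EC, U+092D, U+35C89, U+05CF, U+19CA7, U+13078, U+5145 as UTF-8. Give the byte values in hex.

U+75EC: 3-byte form → E7 97 AC.
U+092D: 3-byte form → E0 A4 AD.
U+35C89: 4-byte form → F0 B5 B2 89.
U+05CF: 2-byte form → D7 8F.
U+19CA7: 4-byte form → F0 99 B2 A7.
U+13078: 4-byte form → F0 93 81 B8.
U+5145: 3-byte form → E5 85 85.
Concatenated (23 bytes): E7 97 AC E0 A4 AD F0 B5 B2 89 D7 8F F0 99 B2 A7 F0 93 81 B8 E5 85 85.

E7 97 AC E0 A4 AD F0 B5 B2 89 D7 8F F0 99 B2 A7 F0 93 81 B8 E5 85 85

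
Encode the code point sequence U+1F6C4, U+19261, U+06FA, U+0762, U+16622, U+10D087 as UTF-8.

U+1F6C4: 4-byte form → F0 9F 9B 84.
U+19261: 4-byte form → F0 99 89 A1.
U+06FA: 2-byte form → DB BA.
U+0762: 2-byte form → DD A2.
U+16622: 4-byte form → F0 96 98 A2.
U+10D087: 4-byte form → F4 8D 82 87.
Concatenated (20 bytes): F0 9F 9B 84 F0 99 89 A1 DB BA DD A2 F0 96 98 A2 F4 8D 82 87.

F0 9F 9B 84 F0 99 89 A1 DB BA DD A2 F0 96 98 A2 F4 8D 82 87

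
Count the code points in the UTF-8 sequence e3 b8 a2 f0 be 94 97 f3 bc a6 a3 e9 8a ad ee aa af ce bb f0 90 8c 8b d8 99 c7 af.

Byte at offset 0: 0xE3 = 11100011 → 3-byte char (#1). Advance 3.
Byte at offset 3: 0xF0 = 11110000 → 4-byte char (#2). Advance 4.
Byte at offset 7: 0xF3 = 11110011 → 4-byte char (#3). Advance 4.
Byte at offset 11: 0xE9 = 11101001 → 3-byte char (#4). Advance 3.
Byte at offset 14: 0xEE = 11101110 → 3-byte char (#5). Advance 3.
Byte at offset 17: 0xCE = 11001110 → 2-byte char (#6). Advance 2.
Byte at offset 19: 0xF0 = 11110000 → 4-byte char (#7). Advance 4.
Byte at offset 23: 0xD8 = 11011000 → 2-byte char (#8). Advance 2.
Byte at offset 25: 0xC7 = 11000111 → 2-byte char (#9). Advance 2.
Reached end at offset 27 after 9 code points.

9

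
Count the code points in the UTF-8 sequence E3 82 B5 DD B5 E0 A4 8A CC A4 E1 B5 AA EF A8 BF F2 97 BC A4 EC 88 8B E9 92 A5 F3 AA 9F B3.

10

Byte at offset 0: 0xE3 = 11100011 → 3-byte char (#1). Advance 3.
Byte at offset 3: 0xDD = 11011101 → 2-byte char (#2). Advance 2.
Byte at offset 5: 0xE0 = 11100000 → 3-byte char (#3). Advance 3.
Byte at offset 8: 0xCC = 11001100 → 2-byte char (#4). Advance 2.
Byte at offset 10: 0xE1 = 11100001 → 3-byte char (#5). Advance 3.
Byte at offset 13: 0xEF = 11101111 → 3-byte char (#6). Advance 3.
Byte at offset 16: 0xF2 = 11110010 → 4-byte char (#7). Advance 4.
Byte at offset 20: 0xEC = 11101100 → 3-byte char (#8). Advance 3.
Byte at offset 23: 0xE9 = 11101001 → 3-byte char (#9). Advance 3.
Byte at offset 26: 0xF3 = 11110011 → 4-byte char (#10). Advance 4.
Reached end at offset 30 after 10 code points.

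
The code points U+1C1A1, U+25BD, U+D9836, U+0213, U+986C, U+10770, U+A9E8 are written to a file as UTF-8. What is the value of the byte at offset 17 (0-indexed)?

0x90

U+1C1A1 → 4-byte form F0 9C 86 A1 at offsets 0–3.
U+25BD → 3-byte form E2 96 BD at offsets 4–6.
U+D9836 → 4-byte form F3 99 A0 B6 at offsets 7–10.
U+0213 → 2-byte form C8 93 at offsets 11–12.
U+986C → 3-byte form E9 A1 AC at offsets 13–15.
U+10770 → 4-byte form F0 90 9D B0 at offsets 16–19.
Offset 17 falls in char 6's range; it's byte 2 of F0 90 9D B0 = 0x90.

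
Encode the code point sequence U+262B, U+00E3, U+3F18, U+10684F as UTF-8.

E2 98 AB C3 A3 E3 BC 98 F4 86 A1 8F

U+262B: 3-byte form → E2 98 AB.
U+00E3: 2-byte form → C3 A3.
U+3F18: 3-byte form → E3 BC 98.
U+10684F: 4-byte form → F4 86 A1 8F.
Concatenated (12 bytes): E2 98 AB C3 A3 E3 BC 98 F4 86 A1 8F.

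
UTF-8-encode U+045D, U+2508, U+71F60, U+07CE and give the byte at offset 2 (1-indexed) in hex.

0x9D

1-indexed offset 2 is 0-indexed offset 1.
U+045D → 2-byte form D1 9D at offsets 0–1.
Offset 1 falls in char 1's range; it's byte 2 of D1 9D = 0x9D.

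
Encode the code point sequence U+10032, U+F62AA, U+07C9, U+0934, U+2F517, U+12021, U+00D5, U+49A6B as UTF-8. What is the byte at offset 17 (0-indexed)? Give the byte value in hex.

0xF0

U+10032 → 4-byte form F0 90 80 B2 at offsets 0–3.
U+F62AA → 4-byte form F3 B6 8A AA at offsets 4–7.
U+07C9 → 2-byte form DF 89 at offsets 8–9.
U+0934 → 3-byte form E0 A4 B4 at offsets 10–12.
U+2F517 → 4-byte form F0 AF 94 97 at offsets 13–16.
U+12021 → 4-byte form F0 92 80 A1 at offsets 17–20.
Offset 17 falls in char 6's range; it's byte 1 of F0 92 80 A1 = 0xF0.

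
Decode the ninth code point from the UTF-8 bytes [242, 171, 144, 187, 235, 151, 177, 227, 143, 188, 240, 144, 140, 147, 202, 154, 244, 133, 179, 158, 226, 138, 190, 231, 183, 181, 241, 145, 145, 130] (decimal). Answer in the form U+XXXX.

U+51442

Offset 0: leading byte 0xF2 = 11110010 → 4-byte char #1 = F2 AB 90 BB.
Offset 4: leading byte 0xEB = 11101011 → 3-byte char #2 = EB 97 B1.
Offset 7: leading byte 0xE3 = 11100011 → 3-byte char #3 = E3 8F BC.
Offset 10: leading byte 0xF0 = 11110000 → 4-byte char #4 = F0 90 8C 93.
Offset 14: leading byte 0xCA = 11001010 → 2-byte char #5 = CA 9A.
Offset 16: leading byte 0xF4 = 11110100 → 4-byte char #6 = F4 85 B3 9E.
Offset 20: leading byte 0xE2 = 11100010 → 3-byte char #7 = E2 8A BE.
Offset 23: leading byte 0xE7 = 11100111 → 3-byte char #8 = E7 B7 B5.
Offset 26: leading byte 0xF1 = 11110001 → 4-byte char #9 = F1 91 91 82.
Leading byte 0xF1 = 11110001 matches 11110xxx → 4-byte sequence.
Byte 1: 0xF1 = 11110001, payload 001 (3 bits).
Byte 2: 0x91 = 10010001 (10xxxxxx ✓), payload 010001.
Byte 3: 0x91 = 10010001 (10xxxxxx ✓), payload 010001.
Byte 4: 0x82 = 10000010 (10xxxxxx ✓), payload 000010.
Concatenate: 001010001010001000010 = 0x51442 (21 bits → U+51442).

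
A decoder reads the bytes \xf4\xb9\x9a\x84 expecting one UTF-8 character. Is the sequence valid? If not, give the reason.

Leading byte 0xF4 = 11110100 → 4-byte form.
Payload = 0x139684, which exceeds U+10FFFF, the maximum Unicode code point. (Leading bytes F5–FF, or F4 followed by ≥ 0x90, are invalid.)

invalid (encodes a value above U+10FFFF)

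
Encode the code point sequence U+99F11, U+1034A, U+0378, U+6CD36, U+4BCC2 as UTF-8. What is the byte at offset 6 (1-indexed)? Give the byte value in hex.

1-indexed offset 6 is 0-indexed offset 5.
U+99F11 → 4-byte form F2 99 BC 91 at offsets 0–3.
U+1034A → 4-byte form F0 90 8D 8A at offsets 4–7.
Offset 5 falls in char 2's range; it's byte 2 of F0 90 8D 8A = 0x90.

0x90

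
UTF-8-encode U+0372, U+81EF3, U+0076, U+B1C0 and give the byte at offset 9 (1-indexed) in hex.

1-indexed offset 9 is 0-indexed offset 8.
U+0372 → 2-byte form CD B2 at offsets 0–1.
U+81EF3 → 4-byte form F2 81 BB B3 at offsets 2–5.
U+0076 → 1-byte form 76 at offsets 6–6.
U+B1C0 → 3-byte form EB 87 80 at offsets 7–9.
Offset 8 falls in char 4's range; it's byte 2 of EB 87 80 = 0x87.

0x87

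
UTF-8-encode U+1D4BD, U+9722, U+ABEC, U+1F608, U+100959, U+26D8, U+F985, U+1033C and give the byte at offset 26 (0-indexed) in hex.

U+1D4BD → 4-byte form F0 9D 92 BD at offsets 0–3.
U+9722 → 3-byte form E9 9C A2 at offsets 4–6.
U+ABEC → 3-byte form EA AF AC at offsets 7–9.
U+1F608 → 4-byte form F0 9F 98 88 at offsets 10–13.
U+100959 → 4-byte form F4 80 A5 99 at offsets 14–17.
U+26D8 → 3-byte form E2 9B 98 at offsets 18–20.
U+F985 → 3-byte form EF A6 85 at offsets 21–23.
U+1033C → 4-byte form F0 90 8C BC at offsets 24–27.
Offset 26 falls in char 8's range; it's byte 3 of F0 90 8C BC = 0x8C.

0x8C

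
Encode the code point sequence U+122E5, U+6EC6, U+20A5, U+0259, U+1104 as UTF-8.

U+122E5: 4-byte form → F0 92 8B A5.
U+6EC6: 3-byte form → E6 BB 86.
U+20A5: 3-byte form → E2 82 A5.
U+0259: 2-byte form → C9 99.
U+1104: 3-byte form → E1 84 84.
Concatenated (15 bytes): F0 92 8B A5 E6 BB 86 E2 82 A5 C9 99 E1 84 84.

F0 92 8B A5 E6 BB 86 E2 82 A5 C9 99 E1 84 84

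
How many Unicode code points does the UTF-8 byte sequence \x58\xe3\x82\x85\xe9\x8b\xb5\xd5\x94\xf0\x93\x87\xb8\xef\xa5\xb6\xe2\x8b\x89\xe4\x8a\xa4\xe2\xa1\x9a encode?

9

Byte at offset 0: 0x58 = 01011000 → 1-byte char (#1). Advance 1.
Byte at offset 1: 0xE3 = 11100011 → 3-byte char (#2). Advance 3.
Byte at offset 4: 0xE9 = 11101001 → 3-byte char (#3). Advance 3.
Byte at offset 7: 0xD5 = 11010101 → 2-byte char (#4). Advance 2.
Byte at offset 9: 0xF0 = 11110000 → 4-byte char (#5). Advance 4.
Byte at offset 13: 0xEF = 11101111 → 3-byte char (#6). Advance 3.
Byte at offset 16: 0xE2 = 11100010 → 3-byte char (#7). Advance 3.
Byte at offset 19: 0xE4 = 11100100 → 3-byte char (#8). Advance 3.
Byte at offset 22: 0xE2 = 11100010 → 3-byte char (#9). Advance 3.
Reached end at offset 25 after 9 code points.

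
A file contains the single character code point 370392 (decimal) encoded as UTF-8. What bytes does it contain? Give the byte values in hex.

U+5A6D8 = 0x5A6D8 = 370392 decimal. In range U+10000–U+10FFFF → 4-byte form: 11110xxx 10xxxxxx 10xxxxxx 10xxxxxx.
Binary (21 bits): 001011010011011011000.
Split 3+6+6+6: 001 | 011010 | 011011 | 011000.
Byte 1: 11110001 = 0xF1.
Byte 2: 10011010 = 0x9A.
Byte 3: 10011011 = 0x9B.
Byte 4: 10011000 = 0x98.

F1 9A 9B 98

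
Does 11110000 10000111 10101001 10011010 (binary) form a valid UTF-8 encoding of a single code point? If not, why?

invalid (overlong encoding)

Leading byte 0xF0 = 11110000 → 4-byte form.
Continuation bytes all match 10xxxxxx. Payload decodes to 0x7A5A.
But 0x7A5A < 0x10000, the minimum for a 4-byte sequence — this is an overlong encoding.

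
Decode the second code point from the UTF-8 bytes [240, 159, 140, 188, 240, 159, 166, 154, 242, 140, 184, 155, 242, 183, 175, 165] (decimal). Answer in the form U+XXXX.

U+1F99A

Offset 0: leading byte 0xF0 = 11110000 → 4-byte char #1 = F0 9F 8C BC.
Offset 4: leading byte 0xF0 = 11110000 → 4-byte char #2 = F0 9F A6 9A.
Leading byte 0xF0 = 11110000 matches 11110xxx → 4-byte sequence.
Byte 1: 0xF0 = 11110000, payload 000 (3 bits).
Byte 2: 0x9F = 10011111 (10xxxxxx ✓), payload 011111.
Byte 3: 0xA6 = 10100110 (10xxxxxx ✓), payload 100110.
Byte 4: 0x9A = 10011010 (10xxxxxx ✓), payload 011010.
Concatenate: 000011111100110011010 = 0x1F99A (21 bits → U+1F99A).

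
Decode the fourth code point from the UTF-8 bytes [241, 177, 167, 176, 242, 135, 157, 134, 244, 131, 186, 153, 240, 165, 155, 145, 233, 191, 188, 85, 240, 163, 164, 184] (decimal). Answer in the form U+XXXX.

Offset 0: leading byte 0xF1 = 11110001 → 4-byte char #1 = F1 B1 A7 B0.
Offset 4: leading byte 0xF2 = 11110010 → 4-byte char #2 = F2 87 9D 86.
Offset 8: leading byte 0xF4 = 11110100 → 4-byte char #3 = F4 83 BA 99.
Offset 12: leading byte 0xF0 = 11110000 → 4-byte char #4 = F0 A5 9B 91.
Leading byte 0xF0 = 11110000 matches 11110xxx → 4-byte sequence.
Byte 1: 0xF0 = 11110000, payload 000 (3 bits).
Byte 2: 0xA5 = 10100101 (10xxxxxx ✓), payload 100101.
Byte 3: 0x9B = 10011011 (10xxxxxx ✓), payload 011011.
Byte 4: 0x91 = 10010001 (10xxxxxx ✓), payload 010001.
Concatenate: 000100101011011010001 = 0x256D1 (21 bits → U+256D1).

U+256D1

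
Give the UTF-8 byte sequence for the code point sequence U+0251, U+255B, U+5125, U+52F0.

U+0251: 2-byte form → C9 91.
U+255B: 3-byte form → E2 95 9B.
U+5125: 3-byte form → E5 84 A5.
U+52F0: 3-byte form → E5 8B B0.
Concatenated (11 bytes): C9 91 E2 95 9B E5 84 A5 E5 8B B0.

C9 91 E2 95 9B E5 84 A5 E5 8B B0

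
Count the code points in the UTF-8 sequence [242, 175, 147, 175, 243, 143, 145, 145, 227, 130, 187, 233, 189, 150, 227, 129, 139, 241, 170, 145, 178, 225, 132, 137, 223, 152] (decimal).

8

Byte at offset 0: 0xF2 = 11110010 → 4-byte char (#1). Advance 4.
Byte at offset 4: 0xF3 = 11110011 → 4-byte char (#2). Advance 4.
Byte at offset 8: 0xE3 = 11100011 → 3-byte char (#3). Advance 3.
Byte at offset 11: 0xE9 = 11101001 → 3-byte char (#4). Advance 3.
Byte at offset 14: 0xE3 = 11100011 → 3-byte char (#5). Advance 3.
Byte at offset 17: 0xF1 = 11110001 → 4-byte char (#6). Advance 4.
Byte at offset 21: 0xE1 = 11100001 → 3-byte char (#7). Advance 3.
Byte at offset 24: 0xDF = 11011111 → 2-byte char (#8). Advance 2.
Reached end at offset 26 after 8 code points.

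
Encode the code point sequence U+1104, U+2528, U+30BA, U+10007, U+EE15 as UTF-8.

E1 84 84 E2 94 A8 E3 82 BA F0 90 80 87 EE B8 95

U+1104: 3-byte form → E1 84 84.
U+2528: 3-byte form → E2 94 A8.
U+30BA: 3-byte form → E3 82 BA.
U+10007: 4-byte form → F0 90 80 87.
U+EE15: 3-byte form → EE B8 95.
Concatenated (16 bytes): E1 84 84 E2 94 A8 E3 82 BA F0 90 80 87 EE B8 95.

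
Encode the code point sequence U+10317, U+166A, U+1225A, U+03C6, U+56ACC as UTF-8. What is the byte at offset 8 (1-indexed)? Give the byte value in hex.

1-indexed offset 8 is 0-indexed offset 7.
U+10317 → 4-byte form F0 90 8C 97 at offsets 0–3.
U+166A → 3-byte form E1 99 AA at offsets 4–6.
U+1225A → 4-byte form F0 92 89 9A at offsets 7–10.
Offset 7 falls in char 3's range; it's byte 1 of F0 92 89 9A = 0xF0.

0xF0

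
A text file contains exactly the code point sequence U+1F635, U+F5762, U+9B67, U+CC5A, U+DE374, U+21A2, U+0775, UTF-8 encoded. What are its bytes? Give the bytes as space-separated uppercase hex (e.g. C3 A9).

U+1F635: 4-byte form → F0 9F 98 B5.
U+F5762: 4-byte form → F3 B5 9D A2.
U+9B67: 3-byte form → E9 AD A7.
U+CC5A: 3-byte form → EC B1 9A.
U+DE374: 4-byte form → F3 9E 8D B4.
U+21A2: 3-byte form → E2 86 A2.
U+0775: 2-byte form → DD B5.
Concatenated (23 bytes): F0 9F 98 B5 F3 B5 9D A2 E9 AD A7 EC B1 9A F3 9E 8D B4 E2 86 A2 DD B5.

F0 9F 98 B5 F3 B5 9D A2 E9 AD A7 EC B1 9A F3 9E 8D B4 E2 86 A2 DD B5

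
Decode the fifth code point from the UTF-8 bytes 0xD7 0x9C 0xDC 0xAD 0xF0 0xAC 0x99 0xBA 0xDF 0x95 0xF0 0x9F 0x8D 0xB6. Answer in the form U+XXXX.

U+1F376

Offset 0: leading byte 0xD7 = 11010111 → 2-byte char #1 = D7 9C.
Offset 2: leading byte 0xDC = 11011100 → 2-byte char #2 = DC AD.
Offset 4: leading byte 0xF0 = 11110000 → 4-byte char #3 = F0 AC 99 BA.
Offset 8: leading byte 0xDF = 11011111 → 2-byte char #4 = DF 95.
Offset 10: leading byte 0xF0 = 11110000 → 4-byte char #5 = F0 9F 8D B6.
Leading byte 0xF0 = 11110000 matches 11110xxx → 4-byte sequence.
Byte 1: 0xF0 = 11110000, payload 000 (3 bits).
Byte 2: 0x9F = 10011111 (10xxxxxx ✓), payload 011111.
Byte 3: 0x8D = 10001101 (10xxxxxx ✓), payload 001101.
Byte 4: 0xB6 = 10110110 (10xxxxxx ✓), payload 110110.
Concatenate: 000011111001101110110 = 0x1F376 (21 bits → U+1F376).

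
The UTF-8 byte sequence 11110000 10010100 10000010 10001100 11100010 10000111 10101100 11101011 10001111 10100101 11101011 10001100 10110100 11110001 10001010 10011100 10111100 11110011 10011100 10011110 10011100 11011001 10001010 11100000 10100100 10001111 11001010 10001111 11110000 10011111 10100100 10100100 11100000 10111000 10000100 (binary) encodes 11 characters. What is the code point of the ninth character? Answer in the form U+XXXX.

U+028F

Offset 0: leading byte 0xF0 = 11110000 → 4-byte char #1 = F0 94 82 8C.
Offset 4: leading byte 0xE2 = 11100010 → 3-byte char #2 = E2 87 AC.
Offset 7: leading byte 0xEB = 11101011 → 3-byte char #3 = EB 8F A5.
Offset 10: leading byte 0xEB = 11101011 → 3-byte char #4 = EB 8C B4.
Offset 13: leading byte 0xF1 = 11110001 → 4-byte char #5 = F1 8A 9C BC.
Offset 17: leading byte 0xF3 = 11110011 → 4-byte char #6 = F3 9C 9E 9C.
Offset 21: leading byte 0xD9 = 11011001 → 2-byte char #7 = D9 8A.
Offset 23: leading byte 0xE0 = 11100000 → 3-byte char #8 = E0 A4 8F.
Offset 26: leading byte 0xCA = 11001010 → 2-byte char #9 = CA 8F.
Leading byte 0xCA = 11001010 matches 110xxxxx → 2-byte sequence.
Byte 1: 0xCA = 11001010, payload 01010 (5 bits).
Byte 2: 0x8F = 10001111 (10xxxxxx ✓), payload 001111.
Concatenate: 01010001111 = 0x28F (11 bits → U+028F).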